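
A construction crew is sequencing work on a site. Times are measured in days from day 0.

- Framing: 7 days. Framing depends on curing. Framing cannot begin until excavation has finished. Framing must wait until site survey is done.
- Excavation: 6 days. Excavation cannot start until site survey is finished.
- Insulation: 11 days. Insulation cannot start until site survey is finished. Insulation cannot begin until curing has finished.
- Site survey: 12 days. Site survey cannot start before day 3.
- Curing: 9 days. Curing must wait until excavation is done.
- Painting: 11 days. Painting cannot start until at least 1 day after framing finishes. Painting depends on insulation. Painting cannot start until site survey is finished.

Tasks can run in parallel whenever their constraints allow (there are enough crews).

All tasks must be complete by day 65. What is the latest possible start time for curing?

34

Painting must finish by day 65; it takes 11 days, so it must start by 65 − 11 = day 54.
Framing feeds into painting (must start by day 54, minus 1-day gap → day 53); so framing must finish by day 53 and therefore start by day 46.
Since painting (must start by day 54) depends on it, insulation must finish by day 54. Backing off its 11-day duration gives a latest start of day 43.
Curing must finish in time for framing (must start by day 46); insulation (must start by day 43). The tightest is day 43, so curing must start by 43 − 9 = day 34.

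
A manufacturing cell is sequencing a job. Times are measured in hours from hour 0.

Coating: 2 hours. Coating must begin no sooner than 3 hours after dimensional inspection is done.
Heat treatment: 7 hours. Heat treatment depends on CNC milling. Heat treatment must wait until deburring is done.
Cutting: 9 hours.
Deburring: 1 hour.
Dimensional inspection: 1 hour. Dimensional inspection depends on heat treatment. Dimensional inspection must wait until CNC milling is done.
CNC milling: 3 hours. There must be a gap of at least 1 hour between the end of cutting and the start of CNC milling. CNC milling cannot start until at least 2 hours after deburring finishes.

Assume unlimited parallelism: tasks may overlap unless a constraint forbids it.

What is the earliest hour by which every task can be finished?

26

Nothing blocks deburring, so it runs from hour 0 to hour 1.
Cutting has no prerequisites, so it starts at hour 0 and finishes at hour 9.
CNC milling has to wait for cutting (finishes hour 9, plus 1-hour gap → hour 10); deburring (finishes hour 1, plus 2-hour gap → hour 3). The latest of these is hour 10, so CNC milling runs hour 10 to 10 + 3 = hour 13.
For heat treatment: CNC milling (finishes hour 13); deburring (finishes hour 1). Taking the maximum gives a start of hour 13, and it finishes at 13 + 7 = hour 20.
Dimensional inspection has to wait for heat treatment (finishes hour 20); CNC milling (finishes hour 13). The latest of these is hour 20, so dimensional inspection runs hour 20 to 20 + 1 = hour 21.
After dimensional inspection (finishes hour 21, plus 3-hour gap → hour 24), coating can start at hour 24 and finishes at hour 26.
All tasks are finished once the last one completes. Finish times: Cutting at 9, Deburring at 1, CNC milling at 13, Heat treatment at 20, Dimensional inspection at 21, Coating at 26. The latest is hour 26.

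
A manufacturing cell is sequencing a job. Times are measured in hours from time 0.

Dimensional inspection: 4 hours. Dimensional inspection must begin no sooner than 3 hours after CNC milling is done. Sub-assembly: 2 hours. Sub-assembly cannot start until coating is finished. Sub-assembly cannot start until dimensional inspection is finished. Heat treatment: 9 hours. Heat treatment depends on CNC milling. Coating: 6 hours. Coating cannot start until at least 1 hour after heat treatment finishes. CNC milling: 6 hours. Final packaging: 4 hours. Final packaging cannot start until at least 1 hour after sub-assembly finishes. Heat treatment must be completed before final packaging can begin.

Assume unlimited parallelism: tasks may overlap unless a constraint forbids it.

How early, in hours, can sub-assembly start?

22

Nothing blocks CNC milling, so it runs from hour 0 to hour 6.
After CNC milling (finishes hour 6, plus 3-hour gap → hour 9), dimensional inspection can start at hour 9 and finishes at hour 13.
After CNC milling (finishes hour 6), heat treatment can start at hour 6 and finishes at hour 15.
Coating cannot begin until heat treatment (finishes hour 15, plus 1-hour gap → hour 16). It runs from hour 16 to 16 + 6 = hour 22.
Sub-assembly waits on coating (finishes hour 22); dimensional inspection (finishes hour 13). The latest of these is hour 22, which is the earliest sub-assembly can start.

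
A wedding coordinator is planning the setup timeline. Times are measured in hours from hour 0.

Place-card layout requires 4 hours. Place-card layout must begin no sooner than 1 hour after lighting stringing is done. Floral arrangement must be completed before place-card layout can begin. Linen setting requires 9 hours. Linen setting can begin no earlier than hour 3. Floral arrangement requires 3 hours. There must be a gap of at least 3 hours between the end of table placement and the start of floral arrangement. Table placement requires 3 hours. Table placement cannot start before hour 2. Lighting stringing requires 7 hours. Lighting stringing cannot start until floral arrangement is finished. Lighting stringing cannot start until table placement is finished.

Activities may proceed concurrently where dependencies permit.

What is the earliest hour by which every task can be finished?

23

After its own release at hour 3, linen setting can start at hour 3 and finishes at hour 12.
Table placement cannot begin until its own release at hour 2. It runs from hour 2 to 2 + 3 = hour 5.
After table placement (finishes hour 5, plus 3-hour gap → hour 8), floral arrangement can start at hour 8 and finishes at hour 11.
Lighting stringing has to wait for floral arrangement (finishes hour 11); table placement (finishes hour 5). The latest of these is hour 11, so lighting stringing runs hour 11 to 11 + 7 = hour 18.
Place-card layout has to wait for lighting stringing (finishes hour 18, plus 1-hour gap → hour 19); floral arrangement (finishes hour 11). The latest of these is hour 19, so place-card layout runs hour 19 to 19 + 4 = hour 23.
All tasks are finished once the last one completes. Finish times: Table placement at 5, Linen setting at 12, Floral arrangement at 11, Lighting stringing at 18, Place-card layout at 23. The latest is hour 23.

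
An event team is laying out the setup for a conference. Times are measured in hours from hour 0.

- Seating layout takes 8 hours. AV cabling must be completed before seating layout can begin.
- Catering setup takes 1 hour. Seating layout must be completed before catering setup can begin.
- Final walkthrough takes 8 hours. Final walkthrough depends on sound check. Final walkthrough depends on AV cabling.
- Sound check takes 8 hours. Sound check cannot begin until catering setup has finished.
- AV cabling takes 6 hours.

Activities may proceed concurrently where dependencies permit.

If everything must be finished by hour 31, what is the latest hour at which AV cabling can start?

0

Final walkthrough must finish by hour 31; it takes 8 hours, so it must start by 31 − 8 = hour 23.
Since final walkthrough (must start by hour 23) depends on it, sound check must finish by hour 23. Backing off its 8-hour duration gives a latest start of hour 15.
Catering setup feeds into sound check (must start by hour 15); so catering setup must finish by hour 15 and therefore start by hour 14.
Seating layout has to be done before catering setup (must start by hour 14). That means finishing by hour 14, i.e. starting by 14 − 8 = hour 6.
AV cabling must finish in time for seating layout (must start by hour 6); final walkthrough (must start by hour 23). The tightest is hour 6, so AV cabling must start by 6 − 6 = hour 0.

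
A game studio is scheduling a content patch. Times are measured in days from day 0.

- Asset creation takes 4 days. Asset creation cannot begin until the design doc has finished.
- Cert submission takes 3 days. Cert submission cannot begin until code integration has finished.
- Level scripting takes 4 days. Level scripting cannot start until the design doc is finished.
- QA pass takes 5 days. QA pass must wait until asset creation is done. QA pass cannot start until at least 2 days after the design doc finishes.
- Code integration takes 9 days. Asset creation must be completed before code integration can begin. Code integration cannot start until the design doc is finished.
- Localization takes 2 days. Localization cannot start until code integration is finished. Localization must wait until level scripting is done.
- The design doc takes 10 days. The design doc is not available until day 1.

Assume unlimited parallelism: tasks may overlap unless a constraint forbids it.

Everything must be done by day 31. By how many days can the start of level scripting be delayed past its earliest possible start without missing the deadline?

The design doc cannot begin until its own release at day 1. It runs from day 1 to 1 + 10 = day 11.
Level scripting waits on the design doc (finishes day 11), so it starts at day 11 and finishes at 11 + 4 = day 15.

Working backward from the deadline:
Localization must finish by day 31; it takes 2 days, so it must start by 31 − 2 = day 29.
Level scripting has to be done before localization (must start by day 29). That means finishing by day 29, i.e. starting by 29 − 4 = day 25.
So level scripting can start as early as day 11 and as late as day 25, giving 25 − 11 = 14 days of slack.

14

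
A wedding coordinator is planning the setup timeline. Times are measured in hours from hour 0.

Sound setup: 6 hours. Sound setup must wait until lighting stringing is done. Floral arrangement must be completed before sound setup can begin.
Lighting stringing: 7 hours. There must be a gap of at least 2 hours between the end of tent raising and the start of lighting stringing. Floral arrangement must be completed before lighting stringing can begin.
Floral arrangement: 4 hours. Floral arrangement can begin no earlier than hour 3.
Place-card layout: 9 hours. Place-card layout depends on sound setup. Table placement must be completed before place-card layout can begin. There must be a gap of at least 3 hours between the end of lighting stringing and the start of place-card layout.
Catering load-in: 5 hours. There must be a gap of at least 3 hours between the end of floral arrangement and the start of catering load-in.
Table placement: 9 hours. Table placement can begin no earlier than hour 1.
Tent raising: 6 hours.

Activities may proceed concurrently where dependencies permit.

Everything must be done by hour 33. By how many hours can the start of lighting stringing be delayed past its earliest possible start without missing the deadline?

After its own release at hour 3, floral arrangement can start at hour 3 and finishes at hour 7.
Nothing blocks tent raising, so it runs from hour 0 to hour 6.
Lighting stringing needs all of tent raising (finishes hour 6, plus 2-hour gap → hour 8); floral arrangement (finishes hour 7). That puts its earliest start at hour 8; it finishes at 8 + 7 = hour 15.

Working backward from the deadline:
Nothing follows place-card layout; the deadline of hour 33 is its only limit. It must start by 33 − 9 = hour 24.
Sound setup must finish before place-card layout (must start by hour 24). With a 6-hour duration, sound setup must start by 24 − 6 = hour 18.
Lighting stringing has several dependents: sound setup (must start by hour 18); place-card layout (must start by hour 24, minus 3-hour gap → hour 21). The earliest of those limits is hour 18, so lighting stringing must start by 18 − 7 = hour 11.
So lighting stringing can start as early as hour 8 and as late as hour 11, giving 11 − 8 = 3 hours of slack.

3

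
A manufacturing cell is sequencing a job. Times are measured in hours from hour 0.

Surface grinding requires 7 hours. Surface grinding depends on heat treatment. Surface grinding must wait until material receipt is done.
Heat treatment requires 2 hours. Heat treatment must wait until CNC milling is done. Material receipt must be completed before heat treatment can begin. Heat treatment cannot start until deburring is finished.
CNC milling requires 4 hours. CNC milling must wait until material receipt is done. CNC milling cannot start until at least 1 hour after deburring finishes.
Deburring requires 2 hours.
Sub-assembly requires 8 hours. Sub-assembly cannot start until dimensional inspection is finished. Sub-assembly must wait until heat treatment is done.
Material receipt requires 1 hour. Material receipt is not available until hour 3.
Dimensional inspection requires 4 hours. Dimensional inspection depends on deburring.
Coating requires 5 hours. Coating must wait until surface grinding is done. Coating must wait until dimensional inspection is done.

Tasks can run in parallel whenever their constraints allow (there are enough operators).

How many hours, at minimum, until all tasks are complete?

Deburring has no prerequisites, so it starts at hour 0 and finishes at hour 2.
Dimensional inspection waits on deburring (finishes hour 2), so it starts at hour 2 and finishes at 2 + 4 = hour 6.
Material receipt waits on its own release at hour 3, so it starts at hour 3 and finishes at 3 + 1 = hour 4.
CNC milling cannot start until material receipt (finishes hour 4); deburring (finishes hour 2, plus 1-hour gap → hour 3). The controlling bound is hour 4, so CNC milling finishes at 4 + 4 = hour 8.
For heat treatment: CNC milling (finishes hour 8); material receipt (finishes hour 4); deburring (finishes hour 2). Taking the maximum gives a start of hour 8, and it finishes at 8 + 2 = hour 10.
Sub-assembly cannot start until dimensional inspection (finishes hour 6); heat treatment (finishes hour 10). The controlling bound is hour 10, so sub-assembly finishes at 10 + 8 = hour 18.
For surface grinding: heat treatment (finishes hour 10); material receipt (finishes hour 4). Taking the maximum gives a start of hour 10, and it finishes at 10 + 7 = hour 17.
Coating cannot start until surface grinding (finishes hour 17); dimensional inspection (finishes hour 6). The controlling bound is hour 17, so coating finishes at 17 + 5 = hour 22.
All tasks are finished once the last one completes. Finish times: Material receipt at 4, Deburring at 2, CNC milling at 8, Heat treatment at 10, Surface grinding at 17, Dimensional inspection at 6, Coating at 22, Sub-assembly at 18. The latest is hour 22.

22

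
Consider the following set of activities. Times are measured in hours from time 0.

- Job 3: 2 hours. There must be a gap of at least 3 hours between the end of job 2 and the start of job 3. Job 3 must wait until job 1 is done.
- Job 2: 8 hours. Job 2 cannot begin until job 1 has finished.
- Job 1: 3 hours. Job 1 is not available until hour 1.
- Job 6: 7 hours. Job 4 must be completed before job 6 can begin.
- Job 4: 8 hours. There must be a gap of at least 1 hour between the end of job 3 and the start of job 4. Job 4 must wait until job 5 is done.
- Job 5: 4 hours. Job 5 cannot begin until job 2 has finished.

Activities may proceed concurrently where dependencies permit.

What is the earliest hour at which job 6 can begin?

26

After its own release at hour 1, job 1 can start at hour 1 and finishes at hour 4.
Job 2 waits on job 1 (finishes hour 4), so it starts at hour 4 and finishes at 4 + 8 = hour 12.
Job 5 waits on job 2 (finishes hour 12), so it starts at hour 12 and finishes at 12 + 4 = hour 16.
Job 3 has to wait for job 2 (finishes hour 12, plus 3-hour gap → hour 15); job 1 (finishes hour 4). The latest of these is hour 15, so job 3 runs hour 15 to 15 + 2 = hour 17.
Job 4 has to wait for job 3 (finishes hour 17, plus 1-hour gap → hour 18); job 5 (finishes hour 16). The latest of these is hour 18, so job 4 runs hour 18 to 18 + 8 = hour 26.
Job 6 waits on job 4 (finishes hour 26), so the earliest it can start is hour 26.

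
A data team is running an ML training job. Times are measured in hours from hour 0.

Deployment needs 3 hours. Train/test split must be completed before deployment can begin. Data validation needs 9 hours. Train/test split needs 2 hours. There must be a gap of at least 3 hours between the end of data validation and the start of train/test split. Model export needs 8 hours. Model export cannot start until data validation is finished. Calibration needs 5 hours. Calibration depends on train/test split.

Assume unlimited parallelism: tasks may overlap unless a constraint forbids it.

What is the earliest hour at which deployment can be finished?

17

Nothing blocks data validation, so it runs from hour 0 to hour 9.
After data validation (finishes hour 9, plus 3-hour gap → hour 12), train/test split can start at hour 12 and finishes at hour 14.
Deployment waits on train/test split (finishes hour 14), so it starts at hour 14 and finishes at 14 + 3 = hour 17.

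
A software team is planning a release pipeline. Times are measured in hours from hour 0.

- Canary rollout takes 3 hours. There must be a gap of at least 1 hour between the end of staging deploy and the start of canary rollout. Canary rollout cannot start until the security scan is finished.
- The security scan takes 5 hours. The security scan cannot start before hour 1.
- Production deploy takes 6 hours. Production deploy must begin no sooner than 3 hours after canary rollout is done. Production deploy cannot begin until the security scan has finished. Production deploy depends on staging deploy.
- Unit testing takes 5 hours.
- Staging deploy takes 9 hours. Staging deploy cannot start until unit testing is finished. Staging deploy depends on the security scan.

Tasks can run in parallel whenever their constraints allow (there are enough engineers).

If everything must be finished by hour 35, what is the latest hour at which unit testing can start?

8

To finish by hour 35, production deploy (duration 6) must start no later than hour 29.
Canary rollout has to be done before production deploy (must start by hour 29, minus 3-hour gap → hour 26). That means finishing by hour 26, i.e. starting by 26 − 3 = hour 23.
Staging deploy has several dependents: canary rollout (must start by hour 23, minus 1-hour gap → hour 22); production deploy (must start by hour 29). The earliest of those limits is hour 22, so staging deploy must start by 22 − 9 = hour 13.
Since staging deploy (must start by hour 13) depends on it, unit testing must finish by hour 13. Backing off its 5-hour duration gives a latest start of hour 8.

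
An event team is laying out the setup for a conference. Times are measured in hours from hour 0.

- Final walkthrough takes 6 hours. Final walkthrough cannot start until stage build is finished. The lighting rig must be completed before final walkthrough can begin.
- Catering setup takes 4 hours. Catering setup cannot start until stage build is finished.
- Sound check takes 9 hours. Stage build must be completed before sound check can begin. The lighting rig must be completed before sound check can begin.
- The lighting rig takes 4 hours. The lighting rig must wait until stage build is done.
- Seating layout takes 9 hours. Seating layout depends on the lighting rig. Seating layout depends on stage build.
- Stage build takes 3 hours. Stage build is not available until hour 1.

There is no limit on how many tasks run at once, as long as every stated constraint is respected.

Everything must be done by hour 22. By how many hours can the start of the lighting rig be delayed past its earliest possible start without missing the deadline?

5

After its own release at hour 1, stage build can start at hour 1 and finishes at hour 4.
After stage build (finishes hour 4), the lighting rig can start at hour 4 and finishes at hour 8.

Working backward from the deadline:
Seating layout has no dependents, so it just needs to finish by hour 22. Starting by 22 − 9 = hour 13 achieves that.
Sound check must finish by hour 22; it takes 9 hours, so it must start by 22 − 9 = hour 13.
Nothing follows final walkthrough; the deadline of hour 22 is its only limit. It must start by 22 − 6 = hour 16.
The lighting rig has several dependents: seating layout (must start by hour 13); sound check (must start by hour 13); final walkthrough (must start by hour 16). The earliest of those limits is hour 13, so the lighting rig must start by 13 − 4 = hour 9.
So the lighting rig can start as early as hour 4 and as late as hour 9, giving 9 − 4 = 5 hours of slack.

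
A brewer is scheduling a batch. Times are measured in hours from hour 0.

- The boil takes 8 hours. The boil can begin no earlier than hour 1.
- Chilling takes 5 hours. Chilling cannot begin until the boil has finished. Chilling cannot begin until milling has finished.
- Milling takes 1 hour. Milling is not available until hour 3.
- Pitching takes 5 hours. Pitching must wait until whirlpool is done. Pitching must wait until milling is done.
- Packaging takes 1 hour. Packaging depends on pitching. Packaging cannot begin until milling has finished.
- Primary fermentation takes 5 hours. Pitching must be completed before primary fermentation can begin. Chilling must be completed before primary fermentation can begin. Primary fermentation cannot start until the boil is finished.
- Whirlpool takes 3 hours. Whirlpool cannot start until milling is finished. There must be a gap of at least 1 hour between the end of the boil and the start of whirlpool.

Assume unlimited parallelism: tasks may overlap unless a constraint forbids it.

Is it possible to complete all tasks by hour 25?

Yes

After its own release at hour 1, the boil can start at hour 1 and finishes at hour 9.
Milling cannot begin until its own release at hour 3. It runs from hour 3 to 3 + 1 = hour 4.
Chilling cannot start until the boil (finishes hour 9); milling (finishes hour 4). The controlling bound is hour 9, so chilling finishes at 9 + 5 = hour 14.
Whirlpool cannot start until milling (finishes hour 4); the boil (finishes hour 9, plus 1-hour gap → hour 10). The controlling bound is hour 10, so whirlpool finishes at 10 + 3 = hour 13.
Pitching cannot start until whirlpool (finishes hour 13); milling (finishes hour 4). The controlling bound is hour 13, so pitching finishes at 13 + 5 = hour 18.
For packaging: pitching (finishes hour 18); milling (finishes hour 4). Taking the maximum gives a start of hour 18, and it finishes at 18 + 1 = hour 19.
Primary fermentation has to wait for pitching (finishes hour 18); chilling (finishes hour 14); the boil (finishes hour 9). The latest of these is hour 18, so primary fermentation runs hour 18 to 18 + 5 = hour 23.
Every task is finished by hour 23, which is no later than the deadline of 25, so the schedule is feasible.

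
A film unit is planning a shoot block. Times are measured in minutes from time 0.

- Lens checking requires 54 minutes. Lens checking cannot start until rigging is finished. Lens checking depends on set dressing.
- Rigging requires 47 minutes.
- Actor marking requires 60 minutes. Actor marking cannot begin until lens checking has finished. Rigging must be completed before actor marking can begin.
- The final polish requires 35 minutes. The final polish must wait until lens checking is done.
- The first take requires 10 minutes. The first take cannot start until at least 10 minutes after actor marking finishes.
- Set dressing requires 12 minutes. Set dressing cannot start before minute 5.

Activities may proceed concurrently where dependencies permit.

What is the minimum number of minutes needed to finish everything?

181

After its own release at minute 5, set dressing can start at minute 5 and finishes at minute 17.
Rigging can start immediately at minute 0; it finishes at minute 47.
Lens checking needs all of rigging (finishes minute 47); set dressing (finishes minute 17). That puts its earliest start at minute 47; it finishes at 47 + 54 = minute 101.
The final polish cannot begin until lens checking (finishes minute 101). It runs from minute 101 to 101 + 35 = minute 136.
Actor marking has to wait for lens checking (finishes minute 101); rigging (finishes minute 47). The latest of these is minute 101, so actor marking runs minute 101 to 101 + 60 = minute 161.
The first take waits on actor marking (finishes minute 161, plus 10-minute gap → minute 171), so it starts at minute 171 and finishes at 171 + 10 = minute 181.
All tasks are finished once the last one completes. Finish times: Rigging at 47, Set dressing at 17, Lens checking at 101, Actor marking at 161, The final polish at 136, The first take at 181. The latest is minute 181.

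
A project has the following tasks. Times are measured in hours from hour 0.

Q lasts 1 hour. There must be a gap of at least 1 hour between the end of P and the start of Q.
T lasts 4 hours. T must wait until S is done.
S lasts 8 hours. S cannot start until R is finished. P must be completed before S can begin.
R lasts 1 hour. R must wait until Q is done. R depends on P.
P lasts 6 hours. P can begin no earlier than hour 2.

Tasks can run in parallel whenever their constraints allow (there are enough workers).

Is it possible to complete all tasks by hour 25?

Yes

P cannot begin until its own release at hour 2. It runs from hour 2 to 2 + 6 = hour 8.
Q waits on P (finishes hour 8, plus 1-hour gap → hour 9), so it starts at hour 9 and finishes at 9 + 1 = hour 10.
R needs all of Q (finishes hour 10); P (finishes hour 8). That puts its earliest start at hour 10; it finishes at 10 + 1 = hour 11.
S needs all of R (finishes hour 11); P (finishes hour 8). That puts its earliest start at hour 11; it finishes at 11 + 8 = hour 19.
T cannot begin until S (finishes hour 19). It runs from hour 19 to 19 + 4 = hour 23.
Every task is finished by hour 23, which is no later than the deadline of 25, so the schedule is feasible.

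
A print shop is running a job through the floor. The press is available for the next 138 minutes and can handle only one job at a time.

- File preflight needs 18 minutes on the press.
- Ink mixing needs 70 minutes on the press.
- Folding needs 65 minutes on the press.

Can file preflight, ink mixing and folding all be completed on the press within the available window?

Running back to back, the jobs need 18 + 70 + 65 = 153 minutes on the press.
Since 153 > 138, they cannot all fit.

No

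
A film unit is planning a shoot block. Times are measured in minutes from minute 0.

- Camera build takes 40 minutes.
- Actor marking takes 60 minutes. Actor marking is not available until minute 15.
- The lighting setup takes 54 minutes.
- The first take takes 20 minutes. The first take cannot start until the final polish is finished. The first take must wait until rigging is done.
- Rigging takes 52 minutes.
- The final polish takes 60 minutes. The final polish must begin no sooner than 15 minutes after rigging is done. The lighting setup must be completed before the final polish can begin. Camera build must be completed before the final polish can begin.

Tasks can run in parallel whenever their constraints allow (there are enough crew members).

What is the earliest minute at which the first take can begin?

Nothing blocks camera build, so it runs from minute 0 to minute 40.
The lighting setup can start immediately at minute 0; it finishes at minute 54.
Rigging has no prerequisites, so it starts at minute 0 and finishes at minute 52.
The final polish cannot start until rigging (finishes minute 52, plus 15-minute gap → minute 67); the lighting setup (finishes minute 54); camera build (finishes minute 40). The controlling bound is minute 67, so the final polish finishes at 67 + 60 = minute 127.
The first take waits on the final polish (finishes minute 127); rigging (finishes minute 52). The latest of these is minute 127, which is the earliest the first take can start.

127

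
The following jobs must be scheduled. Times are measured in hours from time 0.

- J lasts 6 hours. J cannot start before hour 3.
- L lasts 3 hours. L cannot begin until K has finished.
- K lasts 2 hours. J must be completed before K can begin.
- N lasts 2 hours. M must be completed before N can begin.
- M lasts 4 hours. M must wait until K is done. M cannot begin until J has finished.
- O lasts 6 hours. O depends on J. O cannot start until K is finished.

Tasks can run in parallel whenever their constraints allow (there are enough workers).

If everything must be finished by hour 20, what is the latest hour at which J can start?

L has no dependents, so it just needs to finish by hour 20. Starting by 20 − 3 = hour 17 achieves that.
N must finish by hour 20; it takes 2 hours, so it must start by 20 − 2 = hour 18.
Since N (must start by hour 18) depends on it, M must finish by hour 18. Backing off its 4-hour duration gives a latest start of hour 14.
Nothing follows O; the deadline of hour 20 is its only limit. It must start by 20 − 6 = hour 14.
K must finish in time for L (must start by hour 17); M (must start by hour 14); O (must start by hour 14). The tightest is hour 14, so K must start by 14 − 2 = hour 12.
J has several dependents: K (must start by hour 12); M (must start by hour 14); O (must start by hour 14). The earliest of those limits is hour 12, so J must start by 12 − 6 = hour 6.

6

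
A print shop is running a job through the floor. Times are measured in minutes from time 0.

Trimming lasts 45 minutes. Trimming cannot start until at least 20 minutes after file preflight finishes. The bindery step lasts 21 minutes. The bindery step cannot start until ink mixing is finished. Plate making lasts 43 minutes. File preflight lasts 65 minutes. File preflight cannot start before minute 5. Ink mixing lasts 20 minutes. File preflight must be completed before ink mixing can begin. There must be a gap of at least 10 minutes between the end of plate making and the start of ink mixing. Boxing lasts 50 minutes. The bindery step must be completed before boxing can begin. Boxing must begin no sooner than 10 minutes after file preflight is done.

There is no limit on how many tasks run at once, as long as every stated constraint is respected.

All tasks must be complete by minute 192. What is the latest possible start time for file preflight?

36

Boxing must finish by minute 192; it takes 50 minutes, so it must start by 192 − 50 = minute 142.
The bindery step has to be done before boxing (must start by minute 142). That means finishing by minute 142, i.e. starting by 142 − 21 = minute 121.
Ink mixing must finish before the bindery step (must start by minute 121). With a 20-minute duration, ink mixing must start by 121 − 20 = minute 101.
To finish by minute 192, trimming (duration 45) must start no later than minute 147.
File preflight feeds ink mixing (must start by minute 101); trimming (must start by minute 147, minus 20-minute gap → minute 127); boxing (must start by minute 142, minus 10-minute gap → minute 132). Taking the minimum, file preflight must finish by minute 101 and start by 101 − 65 = minute 36.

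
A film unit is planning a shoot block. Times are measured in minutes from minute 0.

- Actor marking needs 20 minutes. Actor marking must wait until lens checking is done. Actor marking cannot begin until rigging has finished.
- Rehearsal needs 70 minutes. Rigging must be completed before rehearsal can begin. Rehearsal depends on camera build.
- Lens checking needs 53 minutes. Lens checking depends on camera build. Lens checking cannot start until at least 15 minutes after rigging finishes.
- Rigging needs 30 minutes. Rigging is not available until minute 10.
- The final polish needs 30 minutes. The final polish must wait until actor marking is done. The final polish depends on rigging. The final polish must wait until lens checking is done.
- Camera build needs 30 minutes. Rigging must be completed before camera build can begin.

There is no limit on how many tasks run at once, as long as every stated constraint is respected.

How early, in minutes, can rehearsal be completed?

140

After its own release at minute 10, rigging can start at minute 10 and finishes at minute 40.
Camera build waits on rigging (finishes minute 40), so it starts at minute 40 and finishes at 40 + 30 = minute 70.
For rehearsal: rigging (finishes minute 40); camera build (finishes minute 70). Taking the maximum gives a start of minute 70, and it finishes at 70 + 70 = minute 140.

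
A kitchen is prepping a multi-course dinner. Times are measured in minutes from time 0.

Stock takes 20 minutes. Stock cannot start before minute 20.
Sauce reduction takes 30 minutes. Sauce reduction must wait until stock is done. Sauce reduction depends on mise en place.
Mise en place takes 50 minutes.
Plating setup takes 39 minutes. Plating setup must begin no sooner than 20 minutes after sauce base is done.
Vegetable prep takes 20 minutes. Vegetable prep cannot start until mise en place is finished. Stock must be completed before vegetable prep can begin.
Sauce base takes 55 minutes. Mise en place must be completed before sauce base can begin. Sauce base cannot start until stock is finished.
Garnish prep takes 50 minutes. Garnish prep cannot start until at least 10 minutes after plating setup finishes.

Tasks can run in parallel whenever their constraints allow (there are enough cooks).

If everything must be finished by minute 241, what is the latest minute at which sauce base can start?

Garnish prep has no dependents, so it just needs to finish by minute 241. Starting by 241 − 50 = minute 191 achieves that.
Plating setup has to be done before garnish prep (must start by minute 191, minus 10-minute gap → minute 181). That means finishing by minute 181, i.e. starting by 181 − 39 = minute 142.
Sauce base must finish before plating setup (must start by minute 142, minus 20-minute gap → minute 122). With a 55-minute duration, sauce base must start by 122 − 55 = minute 67.

67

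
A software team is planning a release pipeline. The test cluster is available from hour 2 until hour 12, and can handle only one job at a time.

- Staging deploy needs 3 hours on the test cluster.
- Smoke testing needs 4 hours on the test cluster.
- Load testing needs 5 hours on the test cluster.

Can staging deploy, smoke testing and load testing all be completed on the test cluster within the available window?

The test cluster window is 12 − 2 = 10 hours.
Running back to back, the jobs need 3 + 4 + 5 = 12 hours on the test cluster.
Since 12 > 10, they cannot all fit.

No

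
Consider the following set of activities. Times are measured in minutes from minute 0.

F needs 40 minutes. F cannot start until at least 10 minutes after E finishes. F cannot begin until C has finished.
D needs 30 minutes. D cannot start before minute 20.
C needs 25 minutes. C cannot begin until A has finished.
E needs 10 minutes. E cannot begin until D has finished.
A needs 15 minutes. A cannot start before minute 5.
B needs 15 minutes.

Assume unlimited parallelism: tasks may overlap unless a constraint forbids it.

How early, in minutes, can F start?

After its own release at minute 20, D can start at minute 20 and finishes at minute 50.
E cannot begin until D (finishes minute 50). It runs from minute 50 to 50 + 10 = minute 60.
A waits on its own release at minute 5, so it starts at minute 5 and finishes at 5 + 15 = minute 20.
C waits on A (finishes minute 20), so it starts at minute 20 and finishes at 20 + 25 = minute 45.
F waits on E (finishes minute 60, plus 10-minute gap → minute 70); C (finishes minute 45). The latest of these is minute 70, which is the earliest F can start.

70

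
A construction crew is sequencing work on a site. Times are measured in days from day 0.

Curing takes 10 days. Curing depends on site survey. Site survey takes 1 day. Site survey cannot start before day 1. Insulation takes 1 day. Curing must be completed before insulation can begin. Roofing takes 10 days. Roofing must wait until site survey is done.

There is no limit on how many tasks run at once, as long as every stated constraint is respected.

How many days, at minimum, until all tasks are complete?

Site survey cannot begin until its own release at day 1. It runs from day 1 to 1 + 1 = day 2.
After site survey (finishes day 2), roofing can start at day 2 and finishes at day 12.
Curing cannot begin until site survey (finishes day 2). It runs from day 2 to 2 + 10 = day 12.
After curing (finishes day 12), insulation can start at day 12 and finishes at day 13.
All tasks are finished once the last one completes. Finish times: Site survey at 2, Curing at 12, Roofing at 12, Insulation at 13. The latest is day 13.

13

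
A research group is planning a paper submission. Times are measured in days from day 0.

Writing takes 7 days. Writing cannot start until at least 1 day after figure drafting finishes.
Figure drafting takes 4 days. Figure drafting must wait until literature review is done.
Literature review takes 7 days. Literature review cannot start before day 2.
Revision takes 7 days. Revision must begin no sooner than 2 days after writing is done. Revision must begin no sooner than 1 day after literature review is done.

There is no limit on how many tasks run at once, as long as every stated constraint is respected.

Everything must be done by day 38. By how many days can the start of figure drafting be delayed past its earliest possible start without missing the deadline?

Literature review waits on its own release at day 2, so it starts at day 2 and finishes at 2 + 7 = day 9.
After literature review (finishes day 9), figure drafting can start at day 9 and finishes at day 13.

Working backward from the deadline:
Nothing follows revision; the deadline of day 38 is its only limit. It must start by 38 − 7 = day 31.
Writing feeds into revision (must start by day 31, minus 2-day gap → day 29); so writing must finish by day 29 and therefore start by day 22.
Since writing (must start by day 22, minus 1-day gap → day 21) depends on it, figure drafting must finish by day 21. Backing off its 4-day duration gives a latest start of day 17.
So figure drafting can start as early as day 9 and as late as day 17, giving 17 − 9 = 8 days of slack.

8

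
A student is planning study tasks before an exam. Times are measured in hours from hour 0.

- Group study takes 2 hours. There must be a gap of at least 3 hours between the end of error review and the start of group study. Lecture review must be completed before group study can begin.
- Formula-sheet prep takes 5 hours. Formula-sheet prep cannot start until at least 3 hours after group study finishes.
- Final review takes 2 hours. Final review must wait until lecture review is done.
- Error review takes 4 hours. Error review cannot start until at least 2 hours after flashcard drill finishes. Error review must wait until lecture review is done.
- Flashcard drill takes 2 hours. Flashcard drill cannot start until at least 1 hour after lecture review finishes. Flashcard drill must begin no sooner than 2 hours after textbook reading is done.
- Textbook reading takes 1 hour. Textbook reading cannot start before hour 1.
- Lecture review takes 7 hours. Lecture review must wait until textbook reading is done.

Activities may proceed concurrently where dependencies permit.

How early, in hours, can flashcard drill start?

Textbook reading cannot begin until its own release at hour 1. It runs from hour 1 to 1 + 1 = hour 2.
Lecture review waits on textbook reading (finishes hour 2), so it starts at hour 2 and finishes at 2 + 7 = hour 9.
Flashcard drill waits on lecture review (finishes hour 9, plus 1-hour gap → hour 10); textbook reading (finishes hour 2, plus 2-hour gap → hour 4). The latest of these is hour 10, which is the earliest flashcard drill can start.

10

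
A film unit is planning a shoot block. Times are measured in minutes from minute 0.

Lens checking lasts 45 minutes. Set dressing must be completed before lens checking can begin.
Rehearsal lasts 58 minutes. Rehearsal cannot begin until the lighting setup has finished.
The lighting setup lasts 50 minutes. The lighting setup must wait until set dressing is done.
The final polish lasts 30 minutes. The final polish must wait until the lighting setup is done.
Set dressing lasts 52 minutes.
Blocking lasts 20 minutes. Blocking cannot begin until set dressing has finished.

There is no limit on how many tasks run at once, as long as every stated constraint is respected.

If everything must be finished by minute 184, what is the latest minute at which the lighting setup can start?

76

Rehearsal must finish by minute 184; it takes 58 minutes, so it must start by 184 − 58 = minute 126.
To finish by minute 184, the final polish (duration 30) must start no later than minute 154.
The lighting setup feeds rehearsal (must start by minute 126); the final polish (must start by minute 154). Taking the minimum, the lighting setup must finish by minute 126 and start by 126 − 50 = minute 76.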